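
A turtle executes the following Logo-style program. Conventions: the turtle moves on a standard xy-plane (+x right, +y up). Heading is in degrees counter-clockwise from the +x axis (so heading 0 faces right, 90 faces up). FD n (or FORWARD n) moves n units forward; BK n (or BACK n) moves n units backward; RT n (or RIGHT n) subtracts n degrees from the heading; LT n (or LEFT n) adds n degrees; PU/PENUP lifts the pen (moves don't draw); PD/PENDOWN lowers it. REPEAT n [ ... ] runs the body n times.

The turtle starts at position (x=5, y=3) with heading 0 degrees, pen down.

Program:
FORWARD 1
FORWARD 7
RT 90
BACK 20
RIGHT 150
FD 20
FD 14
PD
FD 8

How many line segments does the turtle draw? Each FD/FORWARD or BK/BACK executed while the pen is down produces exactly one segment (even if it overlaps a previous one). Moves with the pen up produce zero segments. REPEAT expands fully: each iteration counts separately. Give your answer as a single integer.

Executing turtle program step by step:
Start: pos=(5,3), heading=0, pen down
FD 1: (5,3) -> (6,3) [heading=0, draw]
FD 7: (6,3) -> (13,3) [heading=0, draw]
RT 90: heading 0 -> 270
BK 20: (13,3) -> (13,23) [heading=270, draw]
RT 150: heading 270 -> 120
FD 20: (13,23) -> (3,40.321) [heading=120, draw]
FD 14: (3,40.321) -> (-4,52.445) [heading=120, draw]
PD: pen down
FD 8: (-4,52.445) -> (-8,59.373) [heading=120, draw]
Final: pos=(-8,59.373), heading=120, 6 segment(s) drawn
Segments drawn: 6

Answer: 6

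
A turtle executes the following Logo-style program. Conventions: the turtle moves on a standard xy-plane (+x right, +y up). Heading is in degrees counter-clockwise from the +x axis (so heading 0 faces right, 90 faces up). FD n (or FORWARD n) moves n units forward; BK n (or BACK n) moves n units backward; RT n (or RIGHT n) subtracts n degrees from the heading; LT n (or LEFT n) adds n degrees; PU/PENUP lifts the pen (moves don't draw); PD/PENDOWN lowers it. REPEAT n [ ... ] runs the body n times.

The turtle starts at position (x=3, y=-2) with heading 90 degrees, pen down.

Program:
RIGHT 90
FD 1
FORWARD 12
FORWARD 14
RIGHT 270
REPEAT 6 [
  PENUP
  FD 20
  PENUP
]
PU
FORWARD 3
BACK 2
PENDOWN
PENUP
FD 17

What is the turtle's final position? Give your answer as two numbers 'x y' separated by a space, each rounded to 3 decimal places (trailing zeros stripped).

Answer: 30 136

Derivation:
Executing turtle program step by step:
Start: pos=(3,-2), heading=90, pen down
RT 90: heading 90 -> 0
FD 1: (3,-2) -> (4,-2) [heading=0, draw]
FD 12: (4,-2) -> (16,-2) [heading=0, draw]
FD 14: (16,-2) -> (30,-2) [heading=0, draw]
RT 270: heading 0 -> 90
REPEAT 6 [
  -- iteration 1/6 --
  PU: pen up
  FD 20: (30,-2) -> (30,18) [heading=90, move]
  PU: pen up
  -- iteration 2/6 --
  PU: pen up
  FD 20: (30,18) -> (30,38) [heading=90, move]
  PU: pen up
  -- iteration 3/6 --
  PU: pen up
  FD 20: (30,38) -> (30,58) [heading=90, move]
  PU: pen up
  -- iteration 4/6 --
  PU: pen up
  FD 20: (30,58) -> (30,78) [heading=90, move]
  PU: pen up
  -- iteration 5/6 --
  PU: pen up
  FD 20: (30,78) -> (30,98) [heading=90, move]
  PU: pen up
  -- iteration 6/6 --
  PU: pen up
  FD 20: (30,98) -> (30,118) [heading=90, move]
  PU: pen up
]
PU: pen up
FD 3: (30,118) -> (30,121) [heading=90, move]
BK 2: (30,121) -> (30,119) [heading=90, move]
PD: pen down
PU: pen up
FD 17: (30,119) -> (30,136) [heading=90, move]
Final: pos=(30,136), heading=90, 3 segment(s) drawn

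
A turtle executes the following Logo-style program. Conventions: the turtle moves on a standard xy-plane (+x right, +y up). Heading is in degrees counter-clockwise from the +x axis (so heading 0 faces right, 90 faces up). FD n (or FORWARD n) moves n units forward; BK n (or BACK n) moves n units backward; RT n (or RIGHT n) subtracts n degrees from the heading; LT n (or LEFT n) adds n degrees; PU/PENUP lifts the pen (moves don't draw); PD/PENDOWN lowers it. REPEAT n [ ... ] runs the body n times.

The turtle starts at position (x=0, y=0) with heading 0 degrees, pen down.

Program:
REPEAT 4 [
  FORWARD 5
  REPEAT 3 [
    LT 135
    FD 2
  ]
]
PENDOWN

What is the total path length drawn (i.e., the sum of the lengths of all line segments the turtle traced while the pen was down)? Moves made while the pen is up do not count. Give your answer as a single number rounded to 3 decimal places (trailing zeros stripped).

Executing turtle program step by step:
Start: pos=(0,0), heading=0, pen down
REPEAT 4 [
  -- iteration 1/4 --
  FD 5: (0,0) -> (5,0) [heading=0, draw]
  REPEAT 3 [
    -- iteration 1/3 --
    LT 135: heading 0 -> 135
    FD 2: (5,0) -> (3.586,1.414) [heading=135, draw]
    -- iteration 2/3 --
    LT 135: heading 135 -> 270
    FD 2: (3.586,1.414) -> (3.586,-0.586) [heading=270, draw]
    -- iteration 3/3 --
    LT 135: heading 270 -> 45
    FD 2: (3.586,-0.586) -> (5,0.828) [heading=45, draw]
  ]
  -- iteration 2/4 --
  FD 5: (5,0.828) -> (8.536,4.364) [heading=45, draw]
  REPEAT 3 [
    -- iteration 1/3 --
    LT 135: heading 45 -> 180
    FD 2: (8.536,4.364) -> (6.536,4.364) [heading=180, draw]
    -- iteration 2/3 --
    LT 135: heading 180 -> 315
    FD 2: (6.536,4.364) -> (7.95,2.95) [heading=315, draw]
    -- iteration 3/3 --
    LT 135: heading 315 -> 90
    FD 2: (7.95,2.95) -> (7.95,4.95) [heading=90, draw]
  ]
  -- iteration 3/4 --
  FD 5: (7.95,4.95) -> (7.95,9.95) [heading=90, draw]
  REPEAT 3 [
    -- iteration 1/3 --
    LT 135: heading 90 -> 225
    FD 2: (7.95,9.95) -> (6.536,8.536) [heading=225, draw]
    -- iteration 2/3 --
    LT 135: heading 225 -> 0
    FD 2: (6.536,8.536) -> (8.536,8.536) [heading=0, draw]
    -- iteration 3/3 --
    LT 135: heading 0 -> 135
    FD 2: (8.536,8.536) -> (7.121,9.95) [heading=135, draw]
  ]
  -- iteration 4/4 --
  FD 5: (7.121,9.95) -> (3.586,13.485) [heading=135, draw]
  REPEAT 3 [
    -- iteration 1/3 --
    LT 135: heading 135 -> 270
    FD 2: (3.586,13.485) -> (3.586,11.485) [heading=270, draw]
    -- iteration 2/3 --
    LT 135: heading 270 -> 45
    FD 2: (3.586,11.485) -> (5,12.899) [heading=45, draw]
    -- iteration 3/3 --
    LT 135: heading 45 -> 180
    FD 2: (5,12.899) -> (3,12.899) [heading=180, draw]
  ]
]
PD: pen down
Final: pos=(3,12.899), heading=180, 16 segment(s) drawn

Segment lengths:
  seg 1: (0,0) -> (5,0), length = 5
  seg 2: (5,0) -> (3.586,1.414), length = 2
  seg 3: (3.586,1.414) -> (3.586,-0.586), length = 2
  seg 4: (3.586,-0.586) -> (5,0.828), length = 2
  seg 5: (5,0.828) -> (8.536,4.364), length = 5
  seg 6: (8.536,4.364) -> (6.536,4.364), length = 2
  seg 7: (6.536,4.364) -> (7.95,2.95), length = 2
  seg 8: (7.95,2.95) -> (7.95,4.95), length = 2
  seg 9: (7.95,4.95) -> (7.95,9.95), length = 5
  seg 10: (7.95,9.95) -> (6.536,8.536), length = 2
  seg 11: (6.536,8.536) -> (8.536,8.536), length = 2
  seg 12: (8.536,8.536) -> (7.121,9.95), length = 2
  seg 13: (7.121,9.95) -> (3.586,13.485), length = 5
  seg 14: (3.586,13.485) -> (3.586,11.485), length = 2
  seg 15: (3.586,11.485) -> (5,12.899), length = 2
  seg 16: (5,12.899) -> (3,12.899), length = 2
Total = 44

Answer: 44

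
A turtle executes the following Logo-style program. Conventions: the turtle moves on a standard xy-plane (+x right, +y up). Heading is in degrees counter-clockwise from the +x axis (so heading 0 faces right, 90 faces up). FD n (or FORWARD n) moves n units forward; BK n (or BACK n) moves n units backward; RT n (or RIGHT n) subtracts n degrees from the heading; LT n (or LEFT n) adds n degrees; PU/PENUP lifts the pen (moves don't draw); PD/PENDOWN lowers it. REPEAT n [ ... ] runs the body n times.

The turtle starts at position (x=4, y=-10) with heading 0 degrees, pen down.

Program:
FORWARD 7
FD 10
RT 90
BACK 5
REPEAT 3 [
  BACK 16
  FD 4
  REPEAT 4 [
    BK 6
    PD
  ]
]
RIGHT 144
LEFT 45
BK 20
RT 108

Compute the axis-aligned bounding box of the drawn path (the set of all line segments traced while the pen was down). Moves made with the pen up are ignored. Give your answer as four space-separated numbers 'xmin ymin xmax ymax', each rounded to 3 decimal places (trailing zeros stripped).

Executing turtle program step by step:
Start: pos=(4,-10), heading=0, pen down
FD 7: (4,-10) -> (11,-10) [heading=0, draw]
FD 10: (11,-10) -> (21,-10) [heading=0, draw]
RT 90: heading 0 -> 270
BK 5: (21,-10) -> (21,-5) [heading=270, draw]
REPEAT 3 [
  -- iteration 1/3 --
  BK 16: (21,-5) -> (21,11) [heading=270, draw]
  FD 4: (21,11) -> (21,7) [heading=270, draw]
  REPEAT 4 [
    -- iteration 1/4 --
    BK 6: (21,7) -> (21,13) [heading=270, draw]
    PD: pen down
    -- iteration 2/4 --
    BK 6: (21,13) -> (21,19) [heading=270, draw]
    PD: pen down
    -- iteration 3/4 --
    BK 6: (21,19) -> (21,25) [heading=270, draw]
    PD: pen down
    -- iteration 4/4 --
    BK 6: (21,25) -> (21,31) [heading=270, draw]
    PD: pen down
  ]
  -- iteration 2/3 --
  BK 16: (21,31) -> (21,47) [heading=270, draw]
  FD 4: (21,47) -> (21,43) [heading=270, draw]
  REPEAT 4 [
    -- iteration 1/4 --
    BK 6: (21,43) -> (21,49) [heading=270, draw]
    PD: pen down
    -- iteration 2/4 --
    BK 6: (21,49) -> (21,55) [heading=270, draw]
    PD: pen down
    -- iteration 3/4 --
    BK 6: (21,55) -> (21,61) [heading=270, draw]
    PD: pen down
    -- iteration 4/4 --
    BK 6: (21,61) -> (21,67) [heading=270, draw]
    PD: pen down
  ]
  -- iteration 3/3 --
  BK 16: (21,67) -> (21,83) [heading=270, draw]
  FD 4: (21,83) -> (21,79) [heading=270, draw]
  REPEAT 4 [
    -- iteration 1/4 --
    BK 6: (21,79) -> (21,85) [heading=270, draw]
    PD: pen down
    -- iteration 2/4 --
    BK 6: (21,85) -> (21,91) [heading=270, draw]
    PD: pen down
    -- iteration 3/4 --
    BK 6: (21,91) -> (21,97) [heading=270, draw]
    PD: pen down
    -- iteration 4/4 --
    BK 6: (21,97) -> (21,103) [heading=270, draw]
    PD: pen down
  ]
]
RT 144: heading 270 -> 126
LT 45: heading 126 -> 171
BK 20: (21,103) -> (40.754,99.871) [heading=171, draw]
RT 108: heading 171 -> 63
Final: pos=(40.754,99.871), heading=63, 22 segment(s) drawn

Segment endpoints: x in {4, 11, 21, 40.754}, y in {-10, -5, 7, 11, 13, 19, 25, 31, 43, 47, 49, 55, 61, 67, 79, 83, 85, 91, 97, 99.871, 103}
xmin=4, ymin=-10, xmax=40.754, ymax=103

Answer: 4 -10 40.754 103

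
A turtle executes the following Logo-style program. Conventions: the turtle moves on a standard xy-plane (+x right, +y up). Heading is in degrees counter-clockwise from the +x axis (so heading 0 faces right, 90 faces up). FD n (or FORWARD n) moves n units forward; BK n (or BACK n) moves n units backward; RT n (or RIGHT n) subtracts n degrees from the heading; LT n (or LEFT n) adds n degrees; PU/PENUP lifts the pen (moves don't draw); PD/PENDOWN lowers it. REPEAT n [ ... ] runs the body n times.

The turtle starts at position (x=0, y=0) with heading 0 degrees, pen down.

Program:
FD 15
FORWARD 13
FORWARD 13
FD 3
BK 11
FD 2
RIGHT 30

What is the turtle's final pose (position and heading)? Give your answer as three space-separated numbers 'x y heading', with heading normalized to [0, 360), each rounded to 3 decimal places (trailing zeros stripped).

Executing turtle program step by step:
Start: pos=(0,0), heading=0, pen down
FD 15: (0,0) -> (15,0) [heading=0, draw]
FD 13: (15,0) -> (28,0) [heading=0, draw]
FD 13: (28,0) -> (41,0) [heading=0, draw]
FD 3: (41,0) -> (44,0) [heading=0, draw]
BK 11: (44,0) -> (33,0) [heading=0, draw]
FD 2: (33,0) -> (35,0) [heading=0, draw]
RT 30: heading 0 -> 330
Final: pos=(35,0), heading=330, 6 segment(s) drawn

Answer: 35 0 330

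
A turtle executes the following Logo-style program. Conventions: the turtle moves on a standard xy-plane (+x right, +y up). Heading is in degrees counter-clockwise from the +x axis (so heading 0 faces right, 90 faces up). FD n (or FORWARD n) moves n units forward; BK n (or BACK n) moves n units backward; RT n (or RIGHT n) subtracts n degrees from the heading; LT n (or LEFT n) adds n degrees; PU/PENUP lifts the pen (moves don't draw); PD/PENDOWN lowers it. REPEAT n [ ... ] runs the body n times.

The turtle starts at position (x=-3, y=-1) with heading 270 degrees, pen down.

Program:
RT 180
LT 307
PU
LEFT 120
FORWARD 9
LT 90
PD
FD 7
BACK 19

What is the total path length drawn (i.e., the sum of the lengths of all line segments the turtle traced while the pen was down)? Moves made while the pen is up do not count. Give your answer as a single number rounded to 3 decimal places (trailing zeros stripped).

Answer: 26

Derivation:
Executing turtle program step by step:
Start: pos=(-3,-1), heading=270, pen down
RT 180: heading 270 -> 90
LT 307: heading 90 -> 37
PU: pen up
LT 120: heading 37 -> 157
FD 9: (-3,-1) -> (-11.285,2.517) [heading=157, move]
LT 90: heading 157 -> 247
PD: pen down
FD 7: (-11.285,2.517) -> (-14.02,-3.927) [heading=247, draw]
BK 19: (-14.02,-3.927) -> (-6.596,13.563) [heading=247, draw]
Final: pos=(-6.596,13.563), heading=247, 2 segment(s) drawn

Segment lengths:
  seg 1: (-11.285,2.517) -> (-14.02,-3.927), length = 7
  seg 2: (-14.02,-3.927) -> (-6.596,13.563), length = 19
Total = 26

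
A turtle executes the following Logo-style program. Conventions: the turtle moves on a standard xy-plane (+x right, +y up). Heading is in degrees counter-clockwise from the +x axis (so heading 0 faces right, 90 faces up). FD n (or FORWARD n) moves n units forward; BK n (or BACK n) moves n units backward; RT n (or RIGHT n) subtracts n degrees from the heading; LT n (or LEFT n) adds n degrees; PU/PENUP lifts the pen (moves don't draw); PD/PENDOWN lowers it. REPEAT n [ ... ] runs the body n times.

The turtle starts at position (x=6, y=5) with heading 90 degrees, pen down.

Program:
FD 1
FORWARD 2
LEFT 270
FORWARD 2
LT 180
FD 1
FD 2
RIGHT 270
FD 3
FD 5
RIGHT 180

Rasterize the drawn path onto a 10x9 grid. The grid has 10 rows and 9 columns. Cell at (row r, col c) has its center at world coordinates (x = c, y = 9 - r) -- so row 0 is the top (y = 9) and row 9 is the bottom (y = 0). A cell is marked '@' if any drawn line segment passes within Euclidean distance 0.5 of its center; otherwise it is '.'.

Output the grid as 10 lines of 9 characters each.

Segment 0: (6,5) -> (6,6)
Segment 1: (6,6) -> (6,8)
Segment 2: (6,8) -> (8,8)
Segment 3: (8,8) -> (7,8)
Segment 4: (7,8) -> (5,8)
Segment 5: (5,8) -> (5,5)
Segment 6: (5,5) -> (5,0)

Answer: .........
.....@@@@
.....@@..
.....@@..
.....@@..
.....@...
.....@...
.....@...
.....@...
.....@...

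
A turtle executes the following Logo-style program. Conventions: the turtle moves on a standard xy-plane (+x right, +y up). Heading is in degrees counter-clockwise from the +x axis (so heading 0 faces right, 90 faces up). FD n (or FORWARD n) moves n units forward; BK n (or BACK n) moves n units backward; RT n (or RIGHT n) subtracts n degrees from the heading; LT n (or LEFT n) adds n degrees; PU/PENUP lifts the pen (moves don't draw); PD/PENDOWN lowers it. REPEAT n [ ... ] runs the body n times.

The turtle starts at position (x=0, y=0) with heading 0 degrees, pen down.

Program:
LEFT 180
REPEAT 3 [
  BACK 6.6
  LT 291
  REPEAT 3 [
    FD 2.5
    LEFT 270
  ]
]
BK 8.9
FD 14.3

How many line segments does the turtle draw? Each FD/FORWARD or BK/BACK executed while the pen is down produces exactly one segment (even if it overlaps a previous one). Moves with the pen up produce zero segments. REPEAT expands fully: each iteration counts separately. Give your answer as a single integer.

Executing turtle program step by step:
Start: pos=(0,0), heading=0, pen down
LT 180: heading 0 -> 180
REPEAT 3 [
  -- iteration 1/3 --
  BK 6.6: (0,0) -> (6.6,0) [heading=180, draw]
  LT 291: heading 180 -> 111
  REPEAT 3 [
    -- iteration 1/3 --
    FD 2.5: (6.6,0) -> (5.704,2.334) [heading=111, draw]
    LT 270: heading 111 -> 21
    -- iteration 2/3 --
    FD 2.5: (5.704,2.334) -> (8.038,3.23) [heading=21, draw]
    LT 270: heading 21 -> 291
    -- iteration 3/3 --
    FD 2.5: (8.038,3.23) -> (8.934,0.896) [heading=291, draw]
    LT 270: heading 291 -> 201
  ]
  -- iteration 2/3 --
  BK 6.6: (8.934,0.896) -> (15.096,3.261) [heading=201, draw]
  LT 291: heading 201 -> 132
  REPEAT 3 [
    -- iteration 1/3 --
    FD 2.5: (15.096,3.261) -> (13.423,5.119) [heading=132, draw]
    LT 270: heading 132 -> 42
    -- iteration 2/3 --
    FD 2.5: (13.423,5.119) -> (15.281,6.792) [heading=42, draw]
    LT 270: heading 42 -> 312
    -- iteration 3/3 --
    FD 2.5: (15.281,6.792) -> (16.953,4.934) [heading=312, draw]
    LT 270: heading 312 -> 222
  ]
  -- iteration 3/3 --
  BK 6.6: (16.953,4.934) -> (21.858,9.35) [heading=222, draw]
  LT 291: heading 222 -> 153
  REPEAT 3 [
    -- iteration 1/3 --
    FD 2.5: (21.858,9.35) -> (19.631,10.485) [heading=153, draw]
    LT 270: heading 153 -> 63
    -- iteration 2/3 --
    FD 2.5: (19.631,10.485) -> (20.766,12.713) [heading=63, draw]
    LT 270: heading 63 -> 333
    -- iteration 3/3 --
    FD 2.5: (20.766,12.713) -> (22.993,11.578) [heading=333, draw]
    LT 270: heading 333 -> 243
  ]
]
BK 8.9: (22.993,11.578) -> (27.034,19.508) [heading=243, draw]
FD 14.3: (27.034,19.508) -> (20.542,6.766) [heading=243, draw]
Final: pos=(20.542,6.766), heading=243, 14 segment(s) drawn
Segments drawn: 14

Answer: 14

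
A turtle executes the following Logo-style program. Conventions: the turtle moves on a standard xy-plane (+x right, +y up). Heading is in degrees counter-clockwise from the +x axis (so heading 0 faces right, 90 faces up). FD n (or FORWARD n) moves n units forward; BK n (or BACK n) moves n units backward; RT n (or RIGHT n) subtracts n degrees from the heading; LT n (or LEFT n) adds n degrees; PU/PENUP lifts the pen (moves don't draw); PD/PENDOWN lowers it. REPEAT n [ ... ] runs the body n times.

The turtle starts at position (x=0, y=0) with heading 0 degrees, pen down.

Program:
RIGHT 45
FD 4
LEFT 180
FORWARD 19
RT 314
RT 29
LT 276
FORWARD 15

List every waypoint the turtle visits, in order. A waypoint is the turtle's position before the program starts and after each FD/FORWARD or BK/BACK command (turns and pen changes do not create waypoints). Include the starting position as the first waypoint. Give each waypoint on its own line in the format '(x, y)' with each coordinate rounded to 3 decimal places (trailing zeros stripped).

Answer: (0, 0)
(2.828, -2.828)
(-10.607, 10.607)
(-4.988, 24.514)

Derivation:
Executing turtle program step by step:
Start: pos=(0,0), heading=0, pen down
RT 45: heading 0 -> 315
FD 4: (0,0) -> (2.828,-2.828) [heading=315, draw]
LT 180: heading 315 -> 135
FD 19: (2.828,-2.828) -> (-10.607,10.607) [heading=135, draw]
RT 314: heading 135 -> 181
RT 29: heading 181 -> 152
LT 276: heading 152 -> 68
FD 15: (-10.607,10.607) -> (-4.988,24.514) [heading=68, draw]
Final: pos=(-4.988,24.514), heading=68, 3 segment(s) drawn
Waypoints (4 total):
(0, 0)
(2.828, -2.828)
(-10.607, 10.607)
(-4.988, 24.514)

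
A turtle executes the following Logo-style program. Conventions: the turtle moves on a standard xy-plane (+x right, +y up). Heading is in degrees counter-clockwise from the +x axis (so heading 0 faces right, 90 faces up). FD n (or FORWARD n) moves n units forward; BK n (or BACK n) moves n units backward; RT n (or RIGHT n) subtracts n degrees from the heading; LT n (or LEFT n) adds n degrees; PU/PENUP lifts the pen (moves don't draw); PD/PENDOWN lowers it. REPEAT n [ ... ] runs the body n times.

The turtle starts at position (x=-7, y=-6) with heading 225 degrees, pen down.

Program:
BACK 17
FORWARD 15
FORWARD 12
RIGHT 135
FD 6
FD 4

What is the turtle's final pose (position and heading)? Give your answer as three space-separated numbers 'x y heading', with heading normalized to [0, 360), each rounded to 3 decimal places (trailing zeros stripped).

Executing turtle program step by step:
Start: pos=(-7,-6), heading=225, pen down
BK 17: (-7,-6) -> (5.021,6.021) [heading=225, draw]
FD 15: (5.021,6.021) -> (-5.586,-4.586) [heading=225, draw]
FD 12: (-5.586,-4.586) -> (-14.071,-13.071) [heading=225, draw]
RT 135: heading 225 -> 90
FD 6: (-14.071,-13.071) -> (-14.071,-7.071) [heading=90, draw]
FD 4: (-14.071,-7.071) -> (-14.071,-3.071) [heading=90, draw]
Final: pos=(-14.071,-3.071), heading=90, 5 segment(s) drawn

Answer: -14.071 -3.071 90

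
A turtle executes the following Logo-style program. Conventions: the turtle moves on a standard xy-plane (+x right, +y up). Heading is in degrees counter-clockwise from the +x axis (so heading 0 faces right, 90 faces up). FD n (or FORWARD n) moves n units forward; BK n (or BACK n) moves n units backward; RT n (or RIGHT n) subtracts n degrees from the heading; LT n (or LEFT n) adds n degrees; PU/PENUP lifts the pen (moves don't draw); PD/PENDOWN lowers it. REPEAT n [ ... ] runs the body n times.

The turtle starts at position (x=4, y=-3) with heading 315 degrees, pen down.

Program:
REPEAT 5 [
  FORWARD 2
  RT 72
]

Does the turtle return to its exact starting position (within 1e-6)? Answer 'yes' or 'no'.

Answer: yes

Derivation:
Executing turtle program step by step:
Start: pos=(4,-3), heading=315, pen down
REPEAT 5 [
  -- iteration 1/5 --
  FD 2: (4,-3) -> (5.414,-4.414) [heading=315, draw]
  RT 72: heading 315 -> 243
  -- iteration 2/5 --
  FD 2: (5.414,-4.414) -> (4.506,-6.196) [heading=243, draw]
  RT 72: heading 243 -> 171
  -- iteration 3/5 --
  FD 2: (4.506,-6.196) -> (2.531,-5.883) [heading=171, draw]
  RT 72: heading 171 -> 99
  -- iteration 4/5 --
  FD 2: (2.531,-5.883) -> (2.218,-3.908) [heading=99, draw]
  RT 72: heading 99 -> 27
  -- iteration 5/5 --
  FD 2: (2.218,-3.908) -> (4,-3) [heading=27, draw]
  RT 72: heading 27 -> 315
]
Final: pos=(4,-3), heading=315, 5 segment(s) drawn

Start position: (4, -3)
Final position: (4, -3)
Distance = 0; < 1e-6 -> CLOSED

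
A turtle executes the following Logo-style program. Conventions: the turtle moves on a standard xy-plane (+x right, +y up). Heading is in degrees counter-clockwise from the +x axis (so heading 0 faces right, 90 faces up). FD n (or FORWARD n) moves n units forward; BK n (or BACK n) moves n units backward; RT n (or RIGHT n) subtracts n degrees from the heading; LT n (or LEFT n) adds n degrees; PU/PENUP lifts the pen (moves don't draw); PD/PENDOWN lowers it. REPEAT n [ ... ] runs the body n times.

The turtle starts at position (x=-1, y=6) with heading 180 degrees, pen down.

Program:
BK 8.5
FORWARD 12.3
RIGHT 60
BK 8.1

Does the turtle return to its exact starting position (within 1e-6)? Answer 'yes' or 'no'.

Answer: no

Derivation:
Executing turtle program step by step:
Start: pos=(-1,6), heading=180, pen down
BK 8.5: (-1,6) -> (7.5,6) [heading=180, draw]
FD 12.3: (7.5,6) -> (-4.8,6) [heading=180, draw]
RT 60: heading 180 -> 120
BK 8.1: (-4.8,6) -> (-0.75,-1.015) [heading=120, draw]
Final: pos=(-0.75,-1.015), heading=120, 3 segment(s) drawn

Start position: (-1, 6)
Final position: (-0.75, -1.015)
Distance = 7.019; >= 1e-6 -> NOT closed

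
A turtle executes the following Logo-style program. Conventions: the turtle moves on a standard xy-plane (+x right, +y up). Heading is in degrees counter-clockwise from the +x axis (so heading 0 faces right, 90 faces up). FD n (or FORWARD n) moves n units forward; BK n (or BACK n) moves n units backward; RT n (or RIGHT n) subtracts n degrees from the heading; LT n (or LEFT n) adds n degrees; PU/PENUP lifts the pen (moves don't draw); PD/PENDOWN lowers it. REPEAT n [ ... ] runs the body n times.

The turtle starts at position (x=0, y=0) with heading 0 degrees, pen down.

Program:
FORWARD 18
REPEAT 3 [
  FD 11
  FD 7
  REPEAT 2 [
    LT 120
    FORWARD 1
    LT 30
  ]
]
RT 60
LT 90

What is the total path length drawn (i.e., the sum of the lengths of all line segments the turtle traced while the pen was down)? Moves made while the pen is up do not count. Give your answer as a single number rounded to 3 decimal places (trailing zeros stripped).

Answer: 78

Derivation:
Executing turtle program step by step:
Start: pos=(0,0), heading=0, pen down
FD 18: (0,0) -> (18,0) [heading=0, draw]
REPEAT 3 [
  -- iteration 1/3 --
  FD 11: (18,0) -> (29,0) [heading=0, draw]
  FD 7: (29,0) -> (36,0) [heading=0, draw]
  REPEAT 2 [
    -- iteration 1/2 --
    LT 120: heading 0 -> 120
    FD 1: (36,0) -> (35.5,0.866) [heading=120, draw]
    LT 30: heading 120 -> 150
    -- iteration 2/2 --
    LT 120: heading 150 -> 270
    FD 1: (35.5,0.866) -> (35.5,-0.134) [heading=270, draw]
    LT 30: heading 270 -> 300
  ]
  -- iteration 2/3 --
  FD 11: (35.5,-0.134) -> (41,-9.66) [heading=300, draw]
  FD 7: (41,-9.66) -> (44.5,-15.722) [heading=300, draw]
  REPEAT 2 [
    -- iteration 1/2 --
    LT 120: heading 300 -> 60
    FD 1: (44.5,-15.722) -> (45,-14.856) [heading=60, draw]
    LT 30: heading 60 -> 90
    -- iteration 2/2 --
    LT 120: heading 90 -> 210
    FD 1: (45,-14.856) -> (44.134,-15.356) [heading=210, draw]
    LT 30: heading 210 -> 240
  ]
  -- iteration 3/3 --
  FD 11: (44.134,-15.356) -> (38.634,-24.883) [heading=240, draw]
  FD 7: (38.634,-24.883) -> (35.134,-30.945) [heading=240, draw]
  REPEAT 2 [
    -- iteration 1/2 --
    LT 120: heading 240 -> 0
    FD 1: (35.134,-30.945) -> (36.134,-30.945) [heading=0, draw]
    LT 30: heading 0 -> 30
    -- iteration 2/2 --
    LT 120: heading 30 -> 150
    FD 1: (36.134,-30.945) -> (35.268,-30.445) [heading=150, draw]
    LT 30: heading 150 -> 180
  ]
]
RT 60: heading 180 -> 120
LT 90: heading 120 -> 210
Final: pos=(35.268,-30.445), heading=210, 13 segment(s) drawn

Segment lengths:
  seg 1: (0,0) -> (18,0), length = 18
  seg 2: (18,0) -> (29,0), length = 11
  seg 3: (29,0) -> (36,0), length = 7
  seg 4: (36,0) -> (35.5,0.866), length = 1
  seg 5: (35.5,0.866) -> (35.5,-0.134), length = 1
  seg 6: (35.5,-0.134) -> (41,-9.66), length = 11
  seg 7: (41,-9.66) -> (44.5,-15.722), length = 7
  seg 8: (44.5,-15.722) -> (45,-14.856), length = 1
  seg 9: (45,-14.856) -> (44.134,-15.356), length = 1
  seg 10: (44.134,-15.356) -> (38.634,-24.883), length = 11
  seg 11: (38.634,-24.883) -> (35.134,-30.945), length = 7
  seg 12: (35.134,-30.945) -> (36.134,-30.945), length = 1
  seg 13: (36.134,-30.945) -> (35.268,-30.445), length = 1
Total = 78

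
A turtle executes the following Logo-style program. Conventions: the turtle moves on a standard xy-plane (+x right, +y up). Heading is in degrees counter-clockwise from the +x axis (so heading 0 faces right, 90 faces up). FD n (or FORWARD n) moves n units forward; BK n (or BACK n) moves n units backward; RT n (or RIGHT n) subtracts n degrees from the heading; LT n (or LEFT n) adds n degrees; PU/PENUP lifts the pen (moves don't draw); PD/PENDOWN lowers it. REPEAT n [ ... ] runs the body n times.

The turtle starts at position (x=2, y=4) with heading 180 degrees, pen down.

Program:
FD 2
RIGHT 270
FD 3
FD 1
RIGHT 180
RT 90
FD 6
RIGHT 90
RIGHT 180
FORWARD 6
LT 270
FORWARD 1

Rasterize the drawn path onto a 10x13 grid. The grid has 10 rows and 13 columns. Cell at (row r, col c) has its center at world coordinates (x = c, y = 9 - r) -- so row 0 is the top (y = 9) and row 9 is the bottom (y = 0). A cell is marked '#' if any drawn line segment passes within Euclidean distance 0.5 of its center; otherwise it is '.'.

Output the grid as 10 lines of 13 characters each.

Answer: .............
.............
.............
......##.....
......#......
###...#......
#.....#......
#.....#......
#.....#......
#######......

Derivation:
Segment 0: (2,4) -> (0,4)
Segment 1: (0,4) -> (0,1)
Segment 2: (0,1) -> (0,0)
Segment 3: (0,0) -> (6,0)
Segment 4: (6,0) -> (6,6)
Segment 5: (6,6) -> (7,6)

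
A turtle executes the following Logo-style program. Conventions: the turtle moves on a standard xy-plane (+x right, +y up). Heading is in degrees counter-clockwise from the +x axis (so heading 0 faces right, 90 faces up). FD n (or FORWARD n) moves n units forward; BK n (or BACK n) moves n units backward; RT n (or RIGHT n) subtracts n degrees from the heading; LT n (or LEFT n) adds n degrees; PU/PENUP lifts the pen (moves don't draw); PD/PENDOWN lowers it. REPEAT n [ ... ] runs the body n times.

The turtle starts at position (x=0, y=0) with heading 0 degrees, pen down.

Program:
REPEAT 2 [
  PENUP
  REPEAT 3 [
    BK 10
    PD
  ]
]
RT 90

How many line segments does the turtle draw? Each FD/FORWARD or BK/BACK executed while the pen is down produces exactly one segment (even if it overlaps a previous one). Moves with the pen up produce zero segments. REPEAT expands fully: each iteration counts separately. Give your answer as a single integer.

Answer: 4

Derivation:
Executing turtle program step by step:
Start: pos=(0,0), heading=0, pen down
REPEAT 2 [
  -- iteration 1/2 --
  PU: pen up
  REPEAT 3 [
    -- iteration 1/3 --
    BK 10: (0,0) -> (-10,0) [heading=0, move]
    PD: pen down
    -- iteration 2/3 --
    BK 10: (-10,0) -> (-20,0) [heading=0, draw]
    PD: pen down
    -- iteration 3/3 --
    BK 10: (-20,0) -> (-30,0) [heading=0, draw]
    PD: pen down
  ]
  -- iteration 2/2 --
  PU: pen up
  REPEAT 3 [
    -- iteration 1/3 --
    BK 10: (-30,0) -> (-40,0) [heading=0, move]
    PD: pen down
    -- iteration 2/3 --
    BK 10: (-40,0) -> (-50,0) [heading=0, draw]
    PD: pen down
    -- iteration 3/3 --
    BK 10: (-50,0) -> (-60,0) [heading=0, draw]
    PD: pen down
  ]
]
RT 90: heading 0 -> 270
Final: pos=(-60,0), heading=270, 4 segment(s) drawn
Segments drawn: 4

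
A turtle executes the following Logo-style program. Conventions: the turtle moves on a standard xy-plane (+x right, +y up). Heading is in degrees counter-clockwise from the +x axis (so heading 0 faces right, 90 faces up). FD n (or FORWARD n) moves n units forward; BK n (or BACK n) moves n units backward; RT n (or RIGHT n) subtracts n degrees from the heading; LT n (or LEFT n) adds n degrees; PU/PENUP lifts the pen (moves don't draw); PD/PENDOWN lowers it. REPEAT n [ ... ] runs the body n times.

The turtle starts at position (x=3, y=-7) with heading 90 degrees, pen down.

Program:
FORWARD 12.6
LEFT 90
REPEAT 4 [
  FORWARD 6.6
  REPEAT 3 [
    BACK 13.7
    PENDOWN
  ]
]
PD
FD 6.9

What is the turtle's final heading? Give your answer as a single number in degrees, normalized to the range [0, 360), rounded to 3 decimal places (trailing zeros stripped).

Executing turtle program step by step:
Start: pos=(3,-7), heading=90, pen down
FD 12.6: (3,-7) -> (3,5.6) [heading=90, draw]
LT 90: heading 90 -> 180
REPEAT 4 [
  -- iteration 1/4 --
  FD 6.6: (3,5.6) -> (-3.6,5.6) [heading=180, draw]
  REPEAT 3 [
    -- iteration 1/3 --
    BK 13.7: (-3.6,5.6) -> (10.1,5.6) [heading=180, draw]
    PD: pen down
    -- iteration 2/3 --
    BK 13.7: (10.1,5.6) -> (23.8,5.6) [heading=180, draw]
    PD: pen down
    -- iteration 3/3 --
    BK 13.7: (23.8,5.6) -> (37.5,5.6) [heading=180, draw]
    PD: pen down
  ]
  -- iteration 2/4 --
  FD 6.6: (37.5,5.6) -> (30.9,5.6) [heading=180, draw]
  REPEAT 3 [
    -- iteration 1/3 --
    BK 13.7: (30.9,5.6) -> (44.6,5.6) [heading=180, draw]
    PD: pen down
    -- iteration 2/3 --
    BK 13.7: (44.6,5.6) -> (58.3,5.6) [heading=180, draw]
    PD: pen down
    -- iteration 3/3 --
    BK 13.7: (58.3,5.6) -> (72,5.6) [heading=180, draw]
    PD: pen down
  ]
  -- iteration 3/4 --
  FD 6.6: (72,5.6) -> (65.4,5.6) [heading=180, draw]
  REPEAT 3 [
    -- iteration 1/3 --
    BK 13.7: (65.4,5.6) -> (79.1,5.6) [heading=180, draw]
    PD: pen down
    -- iteration 2/3 --
    BK 13.7: (79.1,5.6) -> (92.8,5.6) [heading=180, draw]
    PD: pen down
    -- iteration 3/3 --
    BK 13.7: (92.8,5.6) -> (106.5,5.6) [heading=180, draw]
    PD: pen down
  ]
  -- iteration 4/4 --
  FD 6.6: (106.5,5.6) -> (99.9,5.6) [heading=180, draw]
  REPEAT 3 [
    -- iteration 1/3 --
    BK 13.7: (99.9,5.6) -> (113.6,5.6) [heading=180, draw]
    PD: pen down
    -- iteration 2/3 --
    BK 13.7: (113.6,5.6) -> (127.3,5.6) [heading=180, draw]
    PD: pen down
    -- iteration 3/3 --
    BK 13.7: (127.3,5.6) -> (141,5.6) [heading=180, draw]
    PD: pen down
  ]
]
PD: pen down
FD 6.9: (141,5.6) -> (134.1,5.6) [heading=180, draw]
Final: pos=(134.1,5.6), heading=180, 18 segment(s) drawn

Answer: 180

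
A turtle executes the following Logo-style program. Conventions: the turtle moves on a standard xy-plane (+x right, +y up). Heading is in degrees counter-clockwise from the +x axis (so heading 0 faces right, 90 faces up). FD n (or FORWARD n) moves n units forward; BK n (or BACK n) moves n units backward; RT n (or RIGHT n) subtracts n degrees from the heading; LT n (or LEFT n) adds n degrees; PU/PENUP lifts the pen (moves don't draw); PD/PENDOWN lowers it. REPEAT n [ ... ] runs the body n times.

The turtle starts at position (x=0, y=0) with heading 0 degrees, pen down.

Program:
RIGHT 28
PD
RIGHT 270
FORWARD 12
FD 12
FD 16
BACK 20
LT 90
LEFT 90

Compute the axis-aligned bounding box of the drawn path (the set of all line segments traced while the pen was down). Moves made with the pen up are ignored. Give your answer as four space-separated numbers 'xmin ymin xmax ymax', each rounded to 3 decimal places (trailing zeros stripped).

Answer: 0 0 18.779 35.318

Derivation:
Executing turtle program step by step:
Start: pos=(0,0), heading=0, pen down
RT 28: heading 0 -> 332
PD: pen down
RT 270: heading 332 -> 62
FD 12: (0,0) -> (5.634,10.595) [heading=62, draw]
FD 12: (5.634,10.595) -> (11.267,21.191) [heading=62, draw]
FD 16: (11.267,21.191) -> (18.779,35.318) [heading=62, draw]
BK 20: (18.779,35.318) -> (9.389,17.659) [heading=62, draw]
LT 90: heading 62 -> 152
LT 90: heading 152 -> 242
Final: pos=(9.389,17.659), heading=242, 4 segment(s) drawn

Segment endpoints: x in {0, 5.634, 9.389, 11.267, 18.779}, y in {0, 10.595, 17.659, 21.191, 35.318}
xmin=0, ymin=0, xmax=18.779, ymax=35.318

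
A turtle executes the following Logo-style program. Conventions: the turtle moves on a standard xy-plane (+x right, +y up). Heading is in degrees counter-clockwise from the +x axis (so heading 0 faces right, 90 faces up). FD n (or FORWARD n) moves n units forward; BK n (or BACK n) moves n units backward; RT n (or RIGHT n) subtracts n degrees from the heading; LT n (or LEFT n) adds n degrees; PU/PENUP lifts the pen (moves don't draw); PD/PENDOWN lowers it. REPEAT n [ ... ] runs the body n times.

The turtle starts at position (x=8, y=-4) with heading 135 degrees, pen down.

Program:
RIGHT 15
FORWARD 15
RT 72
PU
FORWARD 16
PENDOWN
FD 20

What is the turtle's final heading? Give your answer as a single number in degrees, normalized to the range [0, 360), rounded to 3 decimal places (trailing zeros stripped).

Answer: 48

Derivation:
Executing turtle program step by step:
Start: pos=(8,-4), heading=135, pen down
RT 15: heading 135 -> 120
FD 15: (8,-4) -> (0.5,8.99) [heading=120, draw]
RT 72: heading 120 -> 48
PU: pen up
FD 16: (0.5,8.99) -> (11.206,20.881) [heading=48, move]
PD: pen down
FD 20: (11.206,20.881) -> (24.589,35.744) [heading=48, draw]
Final: pos=(24.589,35.744), heading=48, 2 segment(s) drawn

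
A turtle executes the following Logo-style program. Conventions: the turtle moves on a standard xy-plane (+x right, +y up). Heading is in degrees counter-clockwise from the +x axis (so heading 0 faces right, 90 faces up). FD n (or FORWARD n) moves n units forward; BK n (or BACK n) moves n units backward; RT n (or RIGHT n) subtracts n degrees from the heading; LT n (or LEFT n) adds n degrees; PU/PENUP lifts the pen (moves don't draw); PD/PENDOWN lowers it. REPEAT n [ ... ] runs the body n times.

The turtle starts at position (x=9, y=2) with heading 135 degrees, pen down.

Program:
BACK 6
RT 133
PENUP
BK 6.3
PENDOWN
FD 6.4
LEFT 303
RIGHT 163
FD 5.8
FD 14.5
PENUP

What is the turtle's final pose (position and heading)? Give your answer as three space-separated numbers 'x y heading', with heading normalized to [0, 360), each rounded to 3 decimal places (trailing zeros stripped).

Answer: -2.654 10.259 142

Derivation:
Executing turtle program step by step:
Start: pos=(9,2), heading=135, pen down
BK 6: (9,2) -> (13.243,-2.243) [heading=135, draw]
RT 133: heading 135 -> 2
PU: pen up
BK 6.3: (13.243,-2.243) -> (6.946,-2.463) [heading=2, move]
PD: pen down
FD 6.4: (6.946,-2.463) -> (13.343,-2.239) [heading=2, draw]
LT 303: heading 2 -> 305
RT 163: heading 305 -> 142
FD 5.8: (13.343,-2.239) -> (8.772,1.332) [heading=142, draw]
FD 14.5: (8.772,1.332) -> (-2.654,10.259) [heading=142, draw]
PU: pen up
Final: pos=(-2.654,10.259), heading=142, 4 segment(s) drawn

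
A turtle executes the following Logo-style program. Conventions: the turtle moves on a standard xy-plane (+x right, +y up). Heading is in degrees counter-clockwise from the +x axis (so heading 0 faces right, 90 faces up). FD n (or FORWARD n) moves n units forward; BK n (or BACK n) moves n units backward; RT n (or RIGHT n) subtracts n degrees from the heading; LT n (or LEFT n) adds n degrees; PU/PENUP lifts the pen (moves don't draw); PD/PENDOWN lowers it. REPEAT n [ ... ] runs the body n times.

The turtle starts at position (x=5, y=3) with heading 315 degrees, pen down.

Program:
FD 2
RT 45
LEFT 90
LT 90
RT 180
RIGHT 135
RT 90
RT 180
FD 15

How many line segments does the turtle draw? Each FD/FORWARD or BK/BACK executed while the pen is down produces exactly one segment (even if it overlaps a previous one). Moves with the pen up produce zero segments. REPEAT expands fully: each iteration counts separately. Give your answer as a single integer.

Executing turtle program step by step:
Start: pos=(5,3), heading=315, pen down
FD 2: (5,3) -> (6.414,1.586) [heading=315, draw]
RT 45: heading 315 -> 270
LT 90: heading 270 -> 0
LT 90: heading 0 -> 90
RT 180: heading 90 -> 270
RT 135: heading 270 -> 135
RT 90: heading 135 -> 45
RT 180: heading 45 -> 225
FD 15: (6.414,1.586) -> (-4.192,-9.021) [heading=225, draw]
Final: pos=(-4.192,-9.021), heading=225, 2 segment(s) drawn
Segments drawn: 2

Answer: 2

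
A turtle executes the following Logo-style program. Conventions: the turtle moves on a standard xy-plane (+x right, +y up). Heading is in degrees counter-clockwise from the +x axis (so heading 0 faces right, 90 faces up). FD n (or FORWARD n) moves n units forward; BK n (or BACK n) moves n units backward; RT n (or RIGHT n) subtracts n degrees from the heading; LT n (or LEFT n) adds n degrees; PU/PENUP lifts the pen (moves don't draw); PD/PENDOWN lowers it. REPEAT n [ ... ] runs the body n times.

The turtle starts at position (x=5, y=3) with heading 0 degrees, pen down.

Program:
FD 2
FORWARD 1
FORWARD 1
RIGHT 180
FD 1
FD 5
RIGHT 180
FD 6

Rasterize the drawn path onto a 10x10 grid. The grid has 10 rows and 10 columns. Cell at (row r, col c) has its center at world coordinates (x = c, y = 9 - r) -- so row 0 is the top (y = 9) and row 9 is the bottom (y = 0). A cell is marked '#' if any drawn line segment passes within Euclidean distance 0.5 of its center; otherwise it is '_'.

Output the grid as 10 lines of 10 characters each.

Answer: __________
__________
__________
__________
__________
__________
___#######
__________
__________
__________

Derivation:
Segment 0: (5,3) -> (7,3)
Segment 1: (7,3) -> (8,3)
Segment 2: (8,3) -> (9,3)
Segment 3: (9,3) -> (8,3)
Segment 4: (8,3) -> (3,3)
Segment 5: (3,3) -> (9,3)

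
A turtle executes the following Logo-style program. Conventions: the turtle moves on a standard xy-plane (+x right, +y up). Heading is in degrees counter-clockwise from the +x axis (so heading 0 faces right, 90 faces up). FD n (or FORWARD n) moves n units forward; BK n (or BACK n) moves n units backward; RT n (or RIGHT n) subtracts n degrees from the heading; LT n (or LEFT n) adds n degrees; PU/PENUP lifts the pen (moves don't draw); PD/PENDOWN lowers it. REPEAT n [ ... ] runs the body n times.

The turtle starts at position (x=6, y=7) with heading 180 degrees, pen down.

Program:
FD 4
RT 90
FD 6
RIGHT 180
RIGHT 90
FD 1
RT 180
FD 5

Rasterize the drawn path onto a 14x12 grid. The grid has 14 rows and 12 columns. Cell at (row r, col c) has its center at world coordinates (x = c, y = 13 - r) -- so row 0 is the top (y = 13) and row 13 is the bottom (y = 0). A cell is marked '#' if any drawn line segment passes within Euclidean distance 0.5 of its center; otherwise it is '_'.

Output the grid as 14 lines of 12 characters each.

Segment 0: (6,7) -> (2,7)
Segment 1: (2,7) -> (2,13)
Segment 2: (2,13) -> (1,13)
Segment 3: (1,13) -> (6,13)

Answer: _######_____
__#_________
__#_________
__#_________
__#_________
__#_________
__#####_____
____________
____________
____________
____________
____________
____________
____________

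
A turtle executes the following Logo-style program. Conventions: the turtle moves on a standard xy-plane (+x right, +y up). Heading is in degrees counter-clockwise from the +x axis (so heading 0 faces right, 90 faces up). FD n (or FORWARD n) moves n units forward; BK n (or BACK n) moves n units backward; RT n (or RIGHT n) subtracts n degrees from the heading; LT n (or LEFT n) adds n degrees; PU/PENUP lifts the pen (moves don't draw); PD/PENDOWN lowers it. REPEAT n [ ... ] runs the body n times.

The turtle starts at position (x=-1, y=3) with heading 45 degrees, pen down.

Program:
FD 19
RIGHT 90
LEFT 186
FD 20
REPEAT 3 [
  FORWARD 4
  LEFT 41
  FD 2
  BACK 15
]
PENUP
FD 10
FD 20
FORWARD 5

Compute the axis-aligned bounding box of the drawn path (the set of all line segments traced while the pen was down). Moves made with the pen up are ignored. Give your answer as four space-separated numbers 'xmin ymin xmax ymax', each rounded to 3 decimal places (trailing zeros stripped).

Answer: -8.215 3 12.435 50.92

Derivation:
Executing turtle program step by step:
Start: pos=(-1,3), heading=45, pen down
FD 19: (-1,3) -> (12.435,16.435) [heading=45, draw]
RT 90: heading 45 -> 315
LT 186: heading 315 -> 141
FD 20: (12.435,16.435) -> (-3.108,29.021) [heading=141, draw]
REPEAT 3 [
  -- iteration 1/3 --
  FD 4: (-3.108,29.021) -> (-6.216,31.539) [heading=141, draw]
  LT 41: heading 141 -> 182
  FD 2: (-6.216,31.539) -> (-8.215,31.469) [heading=182, draw]
  BK 15: (-8.215,31.469) -> (6.776,31.992) [heading=182, draw]
  -- iteration 2/3 --
  FD 4: (6.776,31.992) -> (2.778,31.853) [heading=182, draw]
  LT 41: heading 182 -> 223
  FD 2: (2.778,31.853) -> (1.315,30.489) [heading=223, draw]
  BK 15: (1.315,30.489) -> (12.286,40.719) [heading=223, draw]
  -- iteration 3/3 --
  FD 4: (12.286,40.719) -> (9.36,37.991) [heading=223, draw]
  LT 41: heading 223 -> 264
  FD 2: (9.36,37.991) -> (9.151,36.002) [heading=264, draw]
  BK 15: (9.151,36.002) -> (10.719,50.92) [heading=264, draw]
]
PU: pen up
FD 10: (10.719,50.92) -> (9.674,40.974) [heading=264, move]
FD 20: (9.674,40.974) -> (7.583,21.084) [heading=264, move]
FD 5: (7.583,21.084) -> (7.061,16.111) [heading=264, move]
Final: pos=(7.061,16.111), heading=264, 11 segment(s) drawn

Segment endpoints: x in {-8.215, -6.216, -3.108, -1, 1.315, 2.778, 6.776, 9.151, 9.36, 10.719, 12.286, 12.435}, y in {3, 16.435, 29.021, 30.489, 31.469, 31.539, 31.853, 31.992, 36.002, 37.991, 40.719, 50.92}
xmin=-8.215, ymin=3, xmax=12.435, ymax=50.92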